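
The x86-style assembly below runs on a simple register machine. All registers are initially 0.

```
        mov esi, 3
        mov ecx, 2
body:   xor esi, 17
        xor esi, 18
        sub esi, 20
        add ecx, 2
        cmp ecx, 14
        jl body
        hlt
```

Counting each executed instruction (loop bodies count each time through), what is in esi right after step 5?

-20

mov esi, 3 → esi=3
mov ecx, 2 → ecx=2
xor esi, 17 → esi=3^17=18
xor esi, 18 → esi=18^18=0
sub esi, 20 → esi=0-20=-20
After step 5: esi = -20.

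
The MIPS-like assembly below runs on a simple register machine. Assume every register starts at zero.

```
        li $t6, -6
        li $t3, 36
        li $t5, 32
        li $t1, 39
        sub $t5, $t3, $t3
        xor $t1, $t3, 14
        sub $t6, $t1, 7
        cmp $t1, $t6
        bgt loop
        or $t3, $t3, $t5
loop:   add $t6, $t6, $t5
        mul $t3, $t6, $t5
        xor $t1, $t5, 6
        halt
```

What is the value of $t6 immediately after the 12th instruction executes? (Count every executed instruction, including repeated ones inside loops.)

35

li $t6, -6 → $t6=-6
li $t3, 36 → $t3=36
li $t5, 32 → $t5=32
li $t1, 39 → $t1=39
sub $t5, $t3, $t3 → $t5=36-36=0
xor $t1, $t3, 14 → $t1=36^14=42
sub $t6, $t1, 7 → $t6=42-7=35
cmp $t1, $t6  (cmp 42,35)
bgt loop: taken
add $t6, $t6, $t5 → $t6=35+0=35
mul $t3, $t6, $t5 → $t3=35*0=0
xor $t1, $t5, 6 → $t1=0^6=6
After step 12: $t6 = 35.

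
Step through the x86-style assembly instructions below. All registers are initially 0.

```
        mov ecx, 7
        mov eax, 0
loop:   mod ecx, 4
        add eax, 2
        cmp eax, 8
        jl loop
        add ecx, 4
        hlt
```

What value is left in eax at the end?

8

after mov ecx, 7: ecx=7
after mov eax, 0: eax=0
after mod ecx, 4: ecx=7%4=3
after add eax, 2: eax=0+2=2
cmp eax, 8  (cmp 2,8)
jl loop: taken
after mod ecx, 4: ecx=3%4=3
after add eax, 2: eax=2+2=4
cmp eax, 8  (cmp 4,8)
jl loop: taken
after mod ecx, 4: ecx=3%4=3
after add eax, 2: eax=4+2=6
cmp eax, 8  (cmp 6,8)
jl loop: taken
after mod ecx, 4: ecx=3%4=3
after add eax, 2: eax=6+2=8
cmp eax, 8  (cmp 8,8)
jl loop: not taken
after add ecx, 4: ecx=3+4=7
halt.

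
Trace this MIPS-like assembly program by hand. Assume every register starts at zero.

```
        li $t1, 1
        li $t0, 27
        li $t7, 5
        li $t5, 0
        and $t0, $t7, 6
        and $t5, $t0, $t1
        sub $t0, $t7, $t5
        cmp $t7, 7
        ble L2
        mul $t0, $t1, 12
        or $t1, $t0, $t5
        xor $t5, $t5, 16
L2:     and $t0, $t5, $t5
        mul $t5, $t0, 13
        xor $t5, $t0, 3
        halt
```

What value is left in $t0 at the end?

0

after li $t1, 1: $t1=1
after li $t0, 27: $t0=27
after li $t7, 5: $t7=5
after li $t5, 0: $t5=0
after and $t0, $t7, 6: $t0=5&6=4
after and $t5, $t0, $t1: $t5=4&1=0
after sub $t0, $t7, $t5: $t0=5-0=5
cmp $t7, 7  (cmp 5,7)
ble L2: taken
after and $t0, $t5, $t5: $t0=0&0=0
after mul $t5, $t0, 13: $t5=0*13=0
after xor $t5, $t0, 3: $t5=0^3=3
halt.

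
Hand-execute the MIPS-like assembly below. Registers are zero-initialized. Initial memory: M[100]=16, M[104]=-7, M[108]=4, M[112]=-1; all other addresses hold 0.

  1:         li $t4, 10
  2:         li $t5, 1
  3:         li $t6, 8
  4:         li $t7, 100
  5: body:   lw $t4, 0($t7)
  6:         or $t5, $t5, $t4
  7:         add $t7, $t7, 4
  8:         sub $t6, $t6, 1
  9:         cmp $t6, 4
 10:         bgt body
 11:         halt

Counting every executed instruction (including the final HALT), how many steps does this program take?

29

after li $t4, 10: $t4=10
after li $t5, 1: $t5=1
after li $t6, 8: $t6=8
after li $t7, 100: $t7=100
after lw $t4, 0($t7): $t4=M[100]=16
after or $t5, $t5, $t4: $t5=1|16=17
after add $t7, $t7, 4: $t7=100+4=104
after sub $t6, $t6, 1: $t6=8-1=7
cmp $t6, 4  (cmp 7,4)
bgt body: taken
after lw $t4, 0($t7): $t4=M[104]=-7
after or $t5, $t5, $t4: $t5=17|(-7)=-7
after add $t7, $t7, 4: $t7=104+4=108
after sub $t6, $t6, 1: $t6=7-1=6
cmp $t6, 4  (cmp 6,4)
bgt body: taken
after lw $t4, 0($t7): $t4=M[108]=4
after or $t5, $t5, $t4: $t5=(-7)|4=-3
after add $t7, $t7, 4: $t7=108+4=112
after sub $t6, $t6, 1: $t6=6-1=5
cmp $t6, 4  (cmp 5,4)
bgt body: taken
after lw $t4, 0($t7): $t4=M[112]=-1
after or $t5, $t5, $t4: $t5=(-3)|(-1)=-1
after add $t7, $t7, 4: $t7=112+4=116
after sub $t6, $t6, 1: $t6=5-1=4
cmp $t6, 4  (cmp 4,4)
bgt body: not taken
halt.
Total executed instructions: 29.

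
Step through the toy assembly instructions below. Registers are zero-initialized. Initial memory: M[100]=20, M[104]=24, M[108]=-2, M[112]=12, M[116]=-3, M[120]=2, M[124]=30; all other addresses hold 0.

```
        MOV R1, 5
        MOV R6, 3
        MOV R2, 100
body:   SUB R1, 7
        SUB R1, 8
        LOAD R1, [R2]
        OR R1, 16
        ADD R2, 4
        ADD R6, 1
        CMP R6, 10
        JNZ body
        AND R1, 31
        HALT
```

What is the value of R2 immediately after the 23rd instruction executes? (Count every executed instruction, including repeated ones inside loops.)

R1=5
R6=3
R2=100
R1=5-7=-2
R1=(-2)-8=-10
R1=M[100]=20
R1=20|16=20
R2=100+4=104
R6=3+1=4
CMP R6, 10  (cmp 4,10)
JNZ body: taken
R1=20-7=13
R1=13-8=5
R1=M[104]=24
R1=24|16=24
R2=104+4=108
R6=4+1=5
CMP R6, 10  (cmp 5,10)
JNZ body: taken
R1=24-7=17
R1=17-8=9
R1=M[108]=-2
R1=(-2)|16=-2
After step 23: R2 = 108.

108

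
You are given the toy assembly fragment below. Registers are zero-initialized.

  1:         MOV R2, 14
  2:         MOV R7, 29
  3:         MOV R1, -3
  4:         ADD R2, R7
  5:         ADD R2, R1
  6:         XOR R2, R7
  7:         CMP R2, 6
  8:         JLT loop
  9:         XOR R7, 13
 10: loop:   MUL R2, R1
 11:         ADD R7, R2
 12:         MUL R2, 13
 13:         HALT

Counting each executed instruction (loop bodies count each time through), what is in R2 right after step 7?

53

MOV R2, 14 → R2=14
MOV R7, 29 → R7=29
MOV R1, -3 → R1=-3
ADD R2, R7 → R2=14+29=43
ADD R2, R1 → R2=43+(-3)=40
XOR R2, R7 → R2=40^29=53
CMP R2, 6  (cmp 53,6)
After step 7: R2 = 53.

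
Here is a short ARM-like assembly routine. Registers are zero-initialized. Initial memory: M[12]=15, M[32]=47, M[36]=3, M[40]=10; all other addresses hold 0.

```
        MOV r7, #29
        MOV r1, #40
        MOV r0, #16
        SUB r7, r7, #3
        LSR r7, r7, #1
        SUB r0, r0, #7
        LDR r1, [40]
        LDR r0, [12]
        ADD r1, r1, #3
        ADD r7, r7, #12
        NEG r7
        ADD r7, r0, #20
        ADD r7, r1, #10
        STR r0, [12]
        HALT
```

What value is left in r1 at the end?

r7=29
r1=40
r0=16
r7=29-3=26
r7=26>>1=13
r0=16-7=9
r1=M[40]=10
r0=M[12]=15
r1=10+3=13
r7=13+12=25
r7=-(25)=-25
r7=15+20=35
r7=13+10=23
STR r0, [12] → M[12]=15
halt.

13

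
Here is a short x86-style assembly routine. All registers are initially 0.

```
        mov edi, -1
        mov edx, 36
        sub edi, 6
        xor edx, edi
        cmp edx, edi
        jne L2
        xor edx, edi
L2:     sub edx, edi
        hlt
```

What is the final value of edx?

mov edi, -1 → edi=-1
mov edx, 36 → edx=36
sub edi, 6 → edi=(-1)-6=-7
xor edx, edi → edx=36^(-7)=-35
cmp edx, edi  (cmp -35,-7)
jne L2: taken
sub edx, edi → edx=(-35)-(-7)=-28
halt.

-28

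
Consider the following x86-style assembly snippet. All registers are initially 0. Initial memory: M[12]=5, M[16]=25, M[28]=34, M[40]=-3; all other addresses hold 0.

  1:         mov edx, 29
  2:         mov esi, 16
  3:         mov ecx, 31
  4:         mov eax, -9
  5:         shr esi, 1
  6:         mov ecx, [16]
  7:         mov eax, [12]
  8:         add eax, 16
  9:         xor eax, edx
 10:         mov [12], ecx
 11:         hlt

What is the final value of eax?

8

after mov edx, 29: edx=29
after mov esi, 16: esi=16
after mov ecx, 31: ecx=31
after mov eax, -9: eax=-9
after shr esi, 1: esi=16>>1=8
after mov ecx, [16]: ecx=M[16]=25
after mov eax, [12]: eax=M[12]=5
after add eax, 16: eax=5+16=21
after xor eax, edx: eax=21^29=8
mov [12], ecx → M[12]=25
halt.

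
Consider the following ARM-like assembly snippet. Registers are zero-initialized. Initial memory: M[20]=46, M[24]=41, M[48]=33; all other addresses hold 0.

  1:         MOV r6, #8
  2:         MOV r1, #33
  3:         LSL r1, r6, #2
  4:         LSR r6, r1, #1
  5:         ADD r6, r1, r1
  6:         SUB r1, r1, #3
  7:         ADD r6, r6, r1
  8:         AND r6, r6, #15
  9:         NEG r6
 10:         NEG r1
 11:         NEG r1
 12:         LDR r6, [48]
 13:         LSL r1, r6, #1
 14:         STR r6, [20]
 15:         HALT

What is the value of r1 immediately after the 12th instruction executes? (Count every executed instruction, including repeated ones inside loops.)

29

after MOV r6, #8: r6=8
after MOV r1, #33: r1=33
after LSL r1, r6, #2: r1=8<<2=32
after LSR r6, r1, #1: r6=32>>1=16
after ADD r6, r1, r1: r6=32+32=64
after SUB r1, r1, #3: r1=32-3=29
after ADD r6, r6, r1: r6=64+29=93
after AND r6, r6, #15: r6=93&15=13
after NEG r6: r6=-(13)=-13
after NEG r1: r1=-(29)=-29
after NEG r1: r1=-(-29)=29
after LDR r6, [48]: r6=M[48]=33
After step 12: r1 = 29.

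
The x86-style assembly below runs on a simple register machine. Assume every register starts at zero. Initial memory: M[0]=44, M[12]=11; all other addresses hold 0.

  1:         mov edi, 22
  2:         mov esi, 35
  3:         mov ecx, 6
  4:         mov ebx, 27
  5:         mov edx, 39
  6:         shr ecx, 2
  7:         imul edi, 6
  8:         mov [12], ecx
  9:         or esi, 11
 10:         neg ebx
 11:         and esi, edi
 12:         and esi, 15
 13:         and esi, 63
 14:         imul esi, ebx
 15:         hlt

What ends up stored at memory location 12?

1

mov edi, 22 → edi=22
mov esi, 35 → esi=35
mov ecx, 6 → ecx=6
mov ebx, 27 → ebx=27
mov edx, 39 → edx=39
shr ecx, 2 → ecx=6>>2=1
imul edi, 6 → edi=22*6=132
mov [12], ecx → M[12]=1
or esi, 11 → esi=35|11=43
neg ebx → ebx=-(27)=-27
and esi, edi → esi=43&132=0
and esi, 15 → esi=0&15=0
and esi, 63 → esi=0&63=0
imul esi, ebx → esi=0*(-27)=0
halt.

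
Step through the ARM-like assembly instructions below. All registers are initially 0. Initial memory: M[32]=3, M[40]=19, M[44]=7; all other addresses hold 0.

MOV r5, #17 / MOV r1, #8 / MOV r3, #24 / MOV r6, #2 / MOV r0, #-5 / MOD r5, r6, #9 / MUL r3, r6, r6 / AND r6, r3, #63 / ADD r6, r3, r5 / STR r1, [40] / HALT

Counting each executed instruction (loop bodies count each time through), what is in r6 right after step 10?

6

after MOV r5, #17: r5=17
after MOV r1, #8: r1=8
after MOV r3, #24: r3=24
after MOV r6, #2: r6=2
after MOV r0, #-5: r0=-5
after MOD r5, r6, #9: r5=2%9=2
after MUL r3, r6, r6: r3=2*2=4
after AND r6, r3, #63: r6=4&63=4
after ADD r6, r3, r5: r6=4+2=6
STR r1, [40] → M[40]=8
After step 10: r6 = 6.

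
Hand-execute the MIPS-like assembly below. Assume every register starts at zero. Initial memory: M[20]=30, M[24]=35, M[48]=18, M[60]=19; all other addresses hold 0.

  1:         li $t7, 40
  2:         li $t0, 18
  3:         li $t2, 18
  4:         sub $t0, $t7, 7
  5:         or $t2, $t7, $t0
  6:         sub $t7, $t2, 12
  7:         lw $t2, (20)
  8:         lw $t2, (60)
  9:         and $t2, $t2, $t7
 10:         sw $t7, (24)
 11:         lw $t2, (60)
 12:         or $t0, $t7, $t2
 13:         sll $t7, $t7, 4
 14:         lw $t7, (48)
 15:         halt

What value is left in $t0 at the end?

31

$t7=40
$t0=18
$t2=18
$t0=40-7=33
$t2=40|33=41
$t7=41-12=29
$t2=M[20]=30
$t2=M[60]=19
$t2=19&29=17
sw $t7, (24) → M[24]=29
$t2=M[60]=19
$t0=29|19=31
$t7=29<<4=464
$t7=M[48]=18
halt.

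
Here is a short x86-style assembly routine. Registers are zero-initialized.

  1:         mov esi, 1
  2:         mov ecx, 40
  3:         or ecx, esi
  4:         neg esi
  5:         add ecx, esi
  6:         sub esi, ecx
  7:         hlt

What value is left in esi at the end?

-41

after mov esi, 1: esi=1
after mov ecx, 40: ecx=40
after or ecx, esi: ecx=40|1=41
after neg esi: esi=-(1)=-1
after add ecx, esi: ecx=41+(-1)=40
after sub esi, ecx: esi=(-1)-40=-41
halt.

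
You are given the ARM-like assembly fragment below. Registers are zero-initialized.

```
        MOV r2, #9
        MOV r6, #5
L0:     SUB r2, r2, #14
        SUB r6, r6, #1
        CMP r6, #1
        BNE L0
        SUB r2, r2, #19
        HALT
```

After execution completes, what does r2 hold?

-66

MOV r2, #9 → r2=9
MOV r6, #5 → r6=5
SUB r2, r2, #14 → r2=9-14=-5
SUB r6, r6, #1 → r6=5-1=4
CMP r6, #1  (cmp 4,1)
BNE L0: taken
SUB r2, r2, #14 → r2=(-5)-14=-19
SUB r6, r6, #1 → r6=4-1=3
CMP r6, #1  (cmp 3,1)
BNE L0: taken
SUB r2, r2, #14 → r2=(-19)-14=-33
SUB r6, r6, #1 → r6=3-1=2
CMP r6, #1  (cmp 2,1)
BNE L0: taken
SUB r2, r2, #14 → r2=(-33)-14=-47
SUB r6, r6, #1 → r6=2-1=1
CMP r6, #1  (cmp 1,1)
BNE L0: not taken
SUB r2, r2, #19 → r2=(-47)-19=-66
halt.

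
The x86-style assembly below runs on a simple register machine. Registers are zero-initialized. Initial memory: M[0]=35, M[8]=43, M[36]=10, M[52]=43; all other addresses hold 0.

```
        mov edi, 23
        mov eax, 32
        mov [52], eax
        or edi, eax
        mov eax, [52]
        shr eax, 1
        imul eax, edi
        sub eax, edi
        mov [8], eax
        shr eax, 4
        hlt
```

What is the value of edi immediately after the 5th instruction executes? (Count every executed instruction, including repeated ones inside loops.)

mov edi, 23 → edi=23
mov eax, 32 → eax=32
mov [52], eax → M[52]=32
or edi, eax → edi=23|32=55
mov eax, [52] → eax=M[52]=32
After step 5: edi = 55.

55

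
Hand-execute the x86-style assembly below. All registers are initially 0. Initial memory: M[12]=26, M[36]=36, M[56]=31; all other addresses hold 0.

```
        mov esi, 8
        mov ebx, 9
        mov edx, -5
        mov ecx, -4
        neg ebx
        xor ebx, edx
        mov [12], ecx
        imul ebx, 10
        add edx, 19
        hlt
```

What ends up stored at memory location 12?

-4

esi=8
ebx=9
edx=-5
ecx=-4
ebx=-(9)=-9
ebx=(-9)^(-5)=12
mov [12], ecx → M[12]=-4
ebx=12*10=120
edx=(-5)+19=14
halt.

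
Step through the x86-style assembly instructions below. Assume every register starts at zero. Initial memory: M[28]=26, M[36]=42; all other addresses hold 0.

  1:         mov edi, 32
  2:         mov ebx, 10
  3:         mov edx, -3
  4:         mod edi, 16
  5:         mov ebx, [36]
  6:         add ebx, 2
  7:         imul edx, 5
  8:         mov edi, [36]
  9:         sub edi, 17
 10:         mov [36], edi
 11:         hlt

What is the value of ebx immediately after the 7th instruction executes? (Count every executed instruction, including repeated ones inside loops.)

after mov edi, 32: edi=32
after mov ebx, 10: ebx=10
after mov edx, -3: edx=-3
after mod edi, 16: edi=32%16=0
after mov ebx, [36]: ebx=M[36]=42
after add ebx, 2: ebx=42+2=44
after imul edx, 5: edx=(-3)*5=-15
After step 7: ebx = 44.

44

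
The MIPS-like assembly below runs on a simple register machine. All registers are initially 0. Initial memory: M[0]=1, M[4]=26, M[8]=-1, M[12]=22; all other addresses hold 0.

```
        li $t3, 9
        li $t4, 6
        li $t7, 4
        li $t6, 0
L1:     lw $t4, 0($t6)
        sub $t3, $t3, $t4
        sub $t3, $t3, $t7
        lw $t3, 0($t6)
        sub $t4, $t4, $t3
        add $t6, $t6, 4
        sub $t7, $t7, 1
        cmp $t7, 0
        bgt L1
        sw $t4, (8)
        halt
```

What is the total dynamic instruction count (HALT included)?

42

after li $t3, 9: $t3=9
after li $t4, 6: $t4=6
after li $t7, 4: $t7=4
after li $t6, 0: $t6=0
after lw $t4, 0($t6): $t4=M[0]=1
after sub $t3, $t3, $t4: $t3=9-1=8
after sub $t3, $t3, $t7: $t3=8-4=4
after lw $t3, 0($t6): $t3=M[0]=1
after sub $t4, $t4, $t3: $t4=1-1=0
after add $t6, $t6, 4: $t6=0+4=4
after sub $t7, $t7, 1: $t7=4-1=3
cmp $t7, 0  (cmp 3,0)
bgt L1: taken
after lw $t4, 0($t6): $t4=M[4]=26
after sub $t3, $t3, $t4: $t3=1-26=-25
after sub $t3, $t3, $t7: $t3=(-25)-3=-28
after lw $t3, 0($t6): $t3=M[4]=26
after sub $t4, $t4, $t3: $t4=26-26=0
after add $t6, $t6, 4: $t6=4+4=8
after sub $t7, $t7, 1: $t7=3-1=2
cmp $t7, 0  (cmp 2,0)
bgt L1: taken
after lw $t4, 0($t6): $t4=M[8]=-1
after sub $t3, $t3, $t4: $t3=26-(-1)=27
after sub $t3, $t3, $t7: $t3=27-2=25
after lw $t3, 0($t6): $t3=M[8]=-1
after sub $t4, $t4, $t3: $t4=(-1)-(-1)=0
after add $t6, $t6, 4: $t6=8+4=12
after sub $t7, $t7, 1: $t7=2-1=1
cmp $t7, 0  (cmp 1,0)
bgt L1: taken
after lw $t4, 0($t6): $t4=M[12]=22
after sub $t3, $t3, $t4: $t3=(-1)-22=-23
after sub $t3, $t3, $t7: $t3=(-23)-1=-24
after lw $t3, 0($t6): $t3=M[12]=22
after sub $t4, $t4, $t3: $t4=22-22=0
after add $t6, $t6, 4: $t6=12+4=16
after sub $t7, $t7, 1: $t7=1-1=0
cmp $t7, 0  (cmp 0,0)
bgt L1: not taken
sw $t4, (8) → M[8]=0
halt.
Total executed instructions: 42.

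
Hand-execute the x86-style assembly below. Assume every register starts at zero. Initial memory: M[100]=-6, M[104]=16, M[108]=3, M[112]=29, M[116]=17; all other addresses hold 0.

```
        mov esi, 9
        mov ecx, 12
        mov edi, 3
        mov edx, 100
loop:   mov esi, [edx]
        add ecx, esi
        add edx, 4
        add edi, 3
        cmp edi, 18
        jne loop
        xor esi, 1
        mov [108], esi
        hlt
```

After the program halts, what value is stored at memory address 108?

mov esi, 9 → esi=9
mov ecx, 12 → ecx=12
mov edi, 3 → edi=3
mov edx, 100 → edx=100
mov esi, [edx] → esi=M[100]=-6
add ecx, esi → ecx=12+(-6)=6
add edx, 4 → edx=100+4=104
add edi, 3 → edi=3+3=6
cmp edi, 18  (cmp 6,18)
jne loop: taken
mov esi, [edx] → esi=M[104]=16
add ecx, esi → ecx=6+16=22
add edx, 4 → edx=104+4=108
add edi, 3 → edi=6+3=9
cmp edi, 18  (cmp 9,18)
jne loop: taken
mov esi, [edx] → esi=M[108]=3
add ecx, esi → ecx=22+3=25
add edx, 4 → edx=108+4=112
add edi, 3 → edi=9+3=12
cmp edi, 18  (cmp 12,18)
jne loop: taken
mov esi, [edx] → esi=M[112]=29
add ecx, esi → ecx=25+29=54
add edx, 4 → edx=112+4=116
add edi, 3 → edi=12+3=15
cmp edi, 18  (cmp 15,18)
jne loop: taken
mov esi, [edx] → esi=M[116]=17
add ecx, esi → ecx=54+17=71
add edx, 4 → edx=116+4=120
add edi, 3 → edi=15+3=18
cmp edi, 18  (cmp 18,18)
jne loop: not taken
xor esi, 1 → esi=17^1=16
mov [108], esi → M[108]=16
halt.

16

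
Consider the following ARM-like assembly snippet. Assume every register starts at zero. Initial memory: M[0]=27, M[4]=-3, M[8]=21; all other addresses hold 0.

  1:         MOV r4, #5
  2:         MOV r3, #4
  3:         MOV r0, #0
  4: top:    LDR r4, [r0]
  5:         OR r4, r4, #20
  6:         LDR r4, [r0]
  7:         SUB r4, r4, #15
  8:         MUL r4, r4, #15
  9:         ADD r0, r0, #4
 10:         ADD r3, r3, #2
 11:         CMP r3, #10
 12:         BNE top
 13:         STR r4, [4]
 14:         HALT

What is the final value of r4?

90

r4=5
r3=4
r0=0
r4=M[0]=27
r4=27|20=31
r4=M[0]=27
r4=27-15=12
r4=12*15=180
r0=0+4=4
r3=4+2=6
CMP r3, #10  (cmp 6,10)
BNE top: taken
r4=M[4]=-3
r4=(-3)|20=-3
r4=M[4]=-3
r4=(-3)-15=-18
r4=(-18)*15=-270
r0=4+4=8
r3=6+2=8
CMP r3, #10  (cmp 8,10)
BNE top: taken
r4=M[8]=21
r4=21|20=21
r4=M[8]=21
r4=21-15=6
r4=6*15=90
r0=8+4=12
r3=8+2=10
CMP r3, #10  (cmp 10,10)
BNE top: not taken
STR r4, [4] → M[4]=90
halt.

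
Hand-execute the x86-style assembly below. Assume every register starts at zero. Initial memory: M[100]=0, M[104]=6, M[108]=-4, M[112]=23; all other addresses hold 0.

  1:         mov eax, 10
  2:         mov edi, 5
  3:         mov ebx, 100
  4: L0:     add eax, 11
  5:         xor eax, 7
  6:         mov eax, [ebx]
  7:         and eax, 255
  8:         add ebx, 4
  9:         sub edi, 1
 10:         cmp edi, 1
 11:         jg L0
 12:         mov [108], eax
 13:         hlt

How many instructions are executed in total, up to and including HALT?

after mov eax, 10: eax=10
after mov edi, 5: edi=5
after mov ebx, 100: ebx=100
after add eax, 11: eax=10+11=21
after xor eax, 7: eax=21^7=18
after mov eax, [ebx]: eax=M[100]=0
after and eax, 255: eax=0&255=0
after add ebx, 4: ebx=100+4=104
after sub edi, 1: edi=5-1=4
cmp edi, 1  (cmp 4,1)
jg L0: taken
after add eax, 11: eax=0+11=11
after xor eax, 7: eax=11^7=12
after mov eax, [ebx]: eax=M[104]=6
after and eax, 255: eax=6&255=6
after add ebx, 4: ebx=104+4=108
after sub edi, 1: edi=4-1=3
cmp edi, 1  (cmp 3,1)
jg L0: taken
after add eax, 11: eax=6+11=17
after xor eax, 7: eax=17^7=22
after mov eax, [ebx]: eax=M[108]=-4
after and eax, 255: eax=(-4)&255=252
after add ebx, 4: ebx=108+4=112
after sub edi, 1: edi=3-1=2
cmp edi, 1  (cmp 2,1)
jg L0: taken
after add eax, 11: eax=252+11=263
after xor eax, 7: eax=263^7=256
after mov eax, [ebx]: eax=M[112]=23
after and eax, 255: eax=23&255=23
after add ebx, 4: ebx=112+4=116
after sub edi, 1: edi=2-1=1
cmp edi, 1  (cmp 1,1)
jg L0: not taken
mov [108], eax → M[108]=23
halt.
Total executed instructions: 37.

37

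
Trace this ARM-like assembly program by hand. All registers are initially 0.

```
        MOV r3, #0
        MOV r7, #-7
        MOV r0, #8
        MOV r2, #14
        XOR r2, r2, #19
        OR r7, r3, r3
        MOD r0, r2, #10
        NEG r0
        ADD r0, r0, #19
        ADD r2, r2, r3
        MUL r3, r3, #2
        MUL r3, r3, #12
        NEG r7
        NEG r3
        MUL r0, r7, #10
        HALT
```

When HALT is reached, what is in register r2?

29

MOV r3, #0 → r3=0
MOV r7, #-7 → r7=-7
MOV r0, #8 → r0=8
MOV r2, #14 → r2=14
XOR r2, r2, #19 → r2=14^19=29
OR r7, r3, r3 → r7=0|0=0
MOD r0, r2, #10 → r0=29%10=9
NEG r0 → r0=-(9)=-9
ADD r0, r0, #19 → r0=(-9)+19=10
ADD r2, r2, r3 → r2=29+0=29
MUL r3, r3, #2 → r3=0*2=0
MUL r3, r3, #12 → r3=0*12=0
NEG r7 → r7=-(0)=0
NEG r3 → r3=-(0)=0
MUL r0, r7, #10 → r0=0*10=0
halt.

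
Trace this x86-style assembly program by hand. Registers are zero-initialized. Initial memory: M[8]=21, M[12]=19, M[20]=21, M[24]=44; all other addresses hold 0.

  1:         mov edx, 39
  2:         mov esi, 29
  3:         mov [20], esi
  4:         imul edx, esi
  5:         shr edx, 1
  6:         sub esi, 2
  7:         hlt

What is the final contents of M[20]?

edx=39
esi=29
mov [20], esi → M[20]=29
edx=39*29=1131
edx=1131>>1=565
esi=29-2=27
halt.

29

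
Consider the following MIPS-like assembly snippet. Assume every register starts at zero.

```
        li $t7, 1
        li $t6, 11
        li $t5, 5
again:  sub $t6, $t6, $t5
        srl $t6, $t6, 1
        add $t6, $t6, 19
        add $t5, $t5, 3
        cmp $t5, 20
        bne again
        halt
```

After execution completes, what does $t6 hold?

23

li $t7, 1 → $t7=1
li $t6, 11 → $t6=11
li $t5, 5 → $t5=5
sub $t6, $t6, $t5 → $t6=11-5=6
srl $t6, $t6, 1 → $t6=6>>1=3
add $t6, $t6, 19 → $t6=3+19=22
add $t5, $t5, 3 → $t5=5+3=8
cmp $t5, 20  (cmp 8,20)
bne again: taken
sub $t6, $t6, $t5 → $t6=22-8=14
srl $t6, $t6, 1 → $t6=14>>1=7
add $t6, $t6, 19 → $t6=7+19=26
add $t5, $t5, 3 → $t5=8+3=11
cmp $t5, 20  (cmp 11,20)
bne again: taken
sub $t6, $t6, $t5 → $t6=26-11=15
srl $t6, $t6, 1 → $t6=15>>1=7
add $t6, $t6, 19 → $t6=7+19=26
add $t5, $t5, 3 → $t5=11+3=14
cmp $t5, 20  (cmp 14,20)
bne again: taken
sub $t6, $t6, $t5 → $t6=26-14=12
srl $t6, $t6, 1 → $t6=12>>1=6
add $t6, $t6, 19 → $t6=6+19=25
add $t5, $t5, 3 → $t5=14+3=17
cmp $t5, 20  (cmp 17,20)
bne again: taken
sub $t6, $t6, $t5 → $t6=25-17=8
srl $t6, $t6, 1 → $t6=8>>1=4
add $t6, $t6, 19 → $t6=4+19=23
add $t5, $t5, 3 → $t5=17+3=20
cmp $t5, 20  (cmp 20,20)
bne again: not taken
halt.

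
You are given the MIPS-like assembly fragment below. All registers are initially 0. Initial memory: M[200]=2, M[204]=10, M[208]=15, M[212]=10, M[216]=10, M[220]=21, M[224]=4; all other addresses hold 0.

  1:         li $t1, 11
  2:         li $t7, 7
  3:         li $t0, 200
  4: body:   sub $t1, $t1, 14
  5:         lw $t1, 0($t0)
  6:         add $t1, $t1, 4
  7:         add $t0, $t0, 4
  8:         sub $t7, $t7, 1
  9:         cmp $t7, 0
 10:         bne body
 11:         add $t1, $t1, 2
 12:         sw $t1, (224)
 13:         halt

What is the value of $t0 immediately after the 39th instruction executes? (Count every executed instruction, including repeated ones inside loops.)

after li $t1, 11: $t1=11
after li $t7, 7: $t7=7
after li $t0, 200: $t0=200
after sub $t1, $t1, 14: $t1=11-14=-3
after lw $t1, 0($t0): $t1=M[200]=2
after add $t1, $t1, 4: $t1=2+4=6
after add $t0, $t0, 4: $t0=200+4=204
after sub $t7, $t7, 1: $t7=7-1=6
cmp $t7, 0  (cmp 6,0)
bne body: taken
after sub $t1, $t1, 14: $t1=6-14=-8
after lw $t1, 0($t0): $t1=M[204]=10
after add $t1, $t1, 4: $t1=10+4=14
after add $t0, $t0, 4: $t0=204+4=208
after sub $t7, $t7, 1: $t7=6-1=5
cmp $t7, 0  (cmp 5,0)
bne body: taken
after sub $t1, $t1, 14: $t1=14-14=0
after lw $t1, 0($t0): $t1=M[208]=15
after add $t1, $t1, 4: $t1=15+4=19
after add $t0, $t0, 4: $t0=208+4=212
after sub $t7, $t7, 1: $t7=5-1=4
cmp $t7, 0  (cmp 4,0)
bne body: taken
after sub $t1, $t1, 14: $t1=19-14=5
after lw $t1, 0($t0): $t1=M[212]=10
after add $t1, $t1, 4: $t1=10+4=14
after add $t0, $t0, 4: $t0=212+4=216
after sub $t7, $t7, 1: $t7=4-1=3
cmp $t7, 0  (cmp 3,0)
bne body: taken
after sub $t1, $t1, 14: $t1=14-14=0
after lw $t1, 0($t0): $t1=M[216]=10
after add $t1, $t1, 4: $t1=10+4=14
after add $t0, $t0, 4: $t0=216+4=220
after sub $t7, $t7, 1: $t7=3-1=2
cmp $t7, 0  (cmp 2,0)
bne body: taken
after sub $t1, $t1, 14: $t1=14-14=0
After step 39: $t0 = 220.

220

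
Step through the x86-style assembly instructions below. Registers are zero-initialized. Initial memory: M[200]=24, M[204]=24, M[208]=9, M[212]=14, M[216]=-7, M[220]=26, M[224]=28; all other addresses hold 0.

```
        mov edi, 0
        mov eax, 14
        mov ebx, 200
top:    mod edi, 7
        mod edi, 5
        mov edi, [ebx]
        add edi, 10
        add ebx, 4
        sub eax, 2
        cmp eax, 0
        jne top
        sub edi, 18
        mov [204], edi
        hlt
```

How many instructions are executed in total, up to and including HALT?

edi=0
eax=14
ebx=200
edi=0%7=0
edi=0%5=0
edi=M[200]=24
edi=24+10=34
ebx=200+4=204
eax=14-2=12
cmp eax, 0  (cmp 12,0)
jne top: taken
edi=34%7=6
edi=6%5=1
edi=M[204]=24
edi=24+10=34
ebx=204+4=208
eax=12-2=10
cmp eax, 0  (cmp 10,0)
jne top: taken
edi=34%7=6
edi=6%5=1
edi=M[208]=9
edi=9+10=19
ebx=208+4=212
eax=10-2=8
cmp eax, 0  (cmp 8,0)
jne top: taken
edi=19%7=5
edi=5%5=0
edi=M[212]=14
edi=14+10=24
ebx=212+4=216
eax=8-2=6
cmp eax, 0  (cmp 6,0)
jne top: taken
edi=24%7=3
edi=3%5=3
edi=M[216]=-7
edi=(-7)+10=3
ebx=216+4=220
eax=6-2=4
cmp eax, 0  (cmp 4,0)
jne top: taken
edi=3%7=3
edi=3%5=3
edi=M[220]=26
edi=26+10=36
ebx=220+4=224
eax=4-2=2
cmp eax, 0  (cmp 2,0)
jne top: taken
edi=36%7=1
edi=1%5=1
edi=M[224]=28
edi=28+10=38
ebx=224+4=228
eax=2-2=0
cmp eax, 0  (cmp 0,0)
jne top: not taken
edi=38-18=20
mov [204], edi → M[204]=20
halt.
Total executed instructions: 62.

62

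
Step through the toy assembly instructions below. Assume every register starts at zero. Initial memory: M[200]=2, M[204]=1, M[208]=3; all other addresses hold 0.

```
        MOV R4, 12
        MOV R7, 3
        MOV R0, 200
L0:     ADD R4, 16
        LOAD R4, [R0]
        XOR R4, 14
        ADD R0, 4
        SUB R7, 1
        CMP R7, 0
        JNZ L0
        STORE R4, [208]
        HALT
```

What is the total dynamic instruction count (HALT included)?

after MOV R4, 12: R4=12
after MOV R7, 3: R7=3
after MOV R0, 200: R0=200
after ADD R4, 16: R4=12+16=28
after LOAD R4, [R0]: R4=M[200]=2
after XOR R4, 14: R4=2^14=12
after ADD R0, 4: R0=200+4=204
after SUB R7, 1: R7=3-1=2
CMP R7, 0  (cmp 2,0)
JNZ L0: taken
after ADD R4, 16: R4=12+16=28
after LOAD R4, [R0]: R4=M[204]=1
after XOR R4, 14: R4=1^14=15
after ADD R0, 4: R0=204+4=208
after SUB R7, 1: R7=2-1=1
CMP R7, 0  (cmp 1,0)
JNZ L0: taken
after ADD R4, 16: R4=15+16=31
after LOAD R4, [R0]: R4=M[208]=3
after XOR R4, 14: R4=3^14=13
after ADD R0, 4: R0=208+4=212
after SUB R7, 1: R7=1-1=0
CMP R7, 0  (cmp 0,0)
JNZ L0: not taken
STORE R4, [208] → M[208]=13
halt.
Total executed instructions: 26.

26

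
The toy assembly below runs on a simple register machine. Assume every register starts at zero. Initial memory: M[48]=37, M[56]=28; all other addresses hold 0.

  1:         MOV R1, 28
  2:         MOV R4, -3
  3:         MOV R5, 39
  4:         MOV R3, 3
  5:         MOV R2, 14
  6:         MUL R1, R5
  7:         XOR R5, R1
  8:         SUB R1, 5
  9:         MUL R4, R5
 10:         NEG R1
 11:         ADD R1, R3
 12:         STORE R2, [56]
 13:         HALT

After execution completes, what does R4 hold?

MOV R1, 28 → R1=28
MOV R4, -3 → R4=-3
MOV R5, 39 → R5=39
MOV R3, 3 → R3=3
MOV R2, 14 → R2=14
MUL R1, R5 → R1=28*39=1092
XOR R5, R1 → R5=39^1092=1123
SUB R1, 5 → R1=1092-5=1087
MUL R4, R5 → R4=(-3)*1123=-3369
NEG R1 → R1=-(1087)=-1087
ADD R1, R3 → R1=(-1087)+3=-1084
STORE R2, [56] → M[56]=14
halt.

-3369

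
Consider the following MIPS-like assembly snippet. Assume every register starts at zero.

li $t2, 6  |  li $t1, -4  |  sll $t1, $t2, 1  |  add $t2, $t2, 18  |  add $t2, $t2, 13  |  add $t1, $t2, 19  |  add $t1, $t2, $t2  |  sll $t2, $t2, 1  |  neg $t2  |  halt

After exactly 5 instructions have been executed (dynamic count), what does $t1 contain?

li $t2, 6 → $t2=6
li $t1, -4 → $t1=-4
sll $t1, $t2, 1 → $t1=6<<1=12
add $t2, $t2, 18 → $t2=6+18=24
add $t2, $t2, 13 → $t2=24+13=37
After step 5: $t1 = 12.

12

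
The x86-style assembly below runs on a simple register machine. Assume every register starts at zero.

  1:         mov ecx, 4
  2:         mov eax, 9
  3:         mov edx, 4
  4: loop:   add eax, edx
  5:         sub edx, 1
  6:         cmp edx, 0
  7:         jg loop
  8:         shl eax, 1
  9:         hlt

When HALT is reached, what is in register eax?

38

mov ecx, 4 → ecx=4
mov eax, 9 → eax=9
mov edx, 4 → edx=4
add eax, edx → eax=9+4=13
sub edx, 1 → edx=4-1=3
cmp edx, 0  (cmp 3,0)
jg loop: taken
add eax, edx → eax=13+3=16
sub edx, 1 → edx=3-1=2
cmp edx, 0  (cmp 2,0)
jg loop: taken
add eax, edx → eax=16+2=18
sub edx, 1 → edx=2-1=1
cmp edx, 0  (cmp 1,0)
jg loop: taken
add eax, edx → eax=18+1=19
sub edx, 1 → edx=1-1=0
cmp edx, 0  (cmp 0,0)
jg loop: not taken
shl eax, 1 → eax=19<<1=38
halt.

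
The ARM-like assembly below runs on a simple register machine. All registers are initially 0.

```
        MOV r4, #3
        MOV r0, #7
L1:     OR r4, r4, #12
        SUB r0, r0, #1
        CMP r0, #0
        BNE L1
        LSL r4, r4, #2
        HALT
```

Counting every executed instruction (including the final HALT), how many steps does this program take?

32

after MOV r4, #3: r4=3
after MOV r0, #7: r0=7
after OR r4, r4, #12: r4=3|12=15
after SUB r0, r0, #1: r0=7-1=6
CMP r0, #0  (cmp 6,0)
BNE L1: taken
after OR r4, r4, #12: r4=15|12=15
after SUB r0, r0, #1: r0=6-1=5
CMP r0, #0  (cmp 5,0)
BNE L1: taken
after OR r4, r4, #12: r4=15|12=15
after SUB r0, r0, #1: r0=5-1=4
CMP r0, #0  (cmp 4,0)
BNE L1: taken
after OR r4, r4, #12: r4=15|12=15
after SUB r0, r0, #1: r0=4-1=3
CMP r0, #0  (cmp 3,0)
BNE L1: taken
after OR r4, r4, #12: r4=15|12=15
after SUB r0, r0, #1: r0=3-1=2
CMP r0, #0  (cmp 2,0)
BNE L1: taken
after OR r4, r4, #12: r4=15|12=15
after SUB r0, r0, #1: r0=2-1=1
CMP r0, #0  (cmp 1,0)
BNE L1: taken
after OR r4, r4, #12: r4=15|12=15
after SUB r0, r0, #1: r0=1-1=0
CMP r0, #0  (cmp 0,0)
BNE L1: not taken
after LSL r4, r4, #2: r4=15<<2=60
halt.
Total executed instructions: 32.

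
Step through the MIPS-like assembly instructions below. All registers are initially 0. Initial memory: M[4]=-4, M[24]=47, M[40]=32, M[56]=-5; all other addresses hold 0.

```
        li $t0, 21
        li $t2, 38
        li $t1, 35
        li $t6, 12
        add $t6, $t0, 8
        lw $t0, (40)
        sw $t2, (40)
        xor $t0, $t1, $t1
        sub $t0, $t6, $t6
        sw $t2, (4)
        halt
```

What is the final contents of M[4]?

$t0=21
$t2=38
$t1=35
$t6=12
$t6=21+8=29
$t0=M[40]=32
sw $t2, (40) → M[40]=38
$t0=35^35=0
$t0=29-29=0
sw $t2, (4) → M[4]=38
halt.

38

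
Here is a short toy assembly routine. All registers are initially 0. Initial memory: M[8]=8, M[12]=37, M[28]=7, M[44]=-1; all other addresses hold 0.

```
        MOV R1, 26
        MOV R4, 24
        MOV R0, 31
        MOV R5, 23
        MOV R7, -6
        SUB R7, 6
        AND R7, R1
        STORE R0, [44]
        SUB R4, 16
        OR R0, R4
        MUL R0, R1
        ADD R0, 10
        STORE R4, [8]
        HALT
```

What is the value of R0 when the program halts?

816

after MOV R1, 26: R1=26
after MOV R4, 24: R4=24
after MOV R0, 31: R0=31
after MOV R5, 23: R5=23
after MOV R7, -6: R7=-6
after SUB R7, 6: R7=(-6)-6=-12
after AND R7, R1: R7=(-12)&26=16
STORE R0, [44] → M[44]=31
after SUB R4, 16: R4=24-16=8
after OR R0, R4: R0=31|8=31
after MUL R0, R1: R0=31*26=806
after ADD R0, 10: R0=806+10=816
STORE R4, [8] → M[8]=8
halt.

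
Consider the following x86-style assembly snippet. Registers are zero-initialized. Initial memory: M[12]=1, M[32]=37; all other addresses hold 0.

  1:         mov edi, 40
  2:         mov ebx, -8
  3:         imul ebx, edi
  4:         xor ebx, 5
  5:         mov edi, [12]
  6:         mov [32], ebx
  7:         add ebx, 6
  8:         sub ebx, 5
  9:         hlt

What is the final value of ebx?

edi=40
ebx=-8
ebx=(-8)*40=-320
ebx=(-320)^5=-315
edi=M[12]=1
mov [32], ebx → M[32]=-315
ebx=(-315)+6=-309
ebx=(-309)-5=-314
halt.

-314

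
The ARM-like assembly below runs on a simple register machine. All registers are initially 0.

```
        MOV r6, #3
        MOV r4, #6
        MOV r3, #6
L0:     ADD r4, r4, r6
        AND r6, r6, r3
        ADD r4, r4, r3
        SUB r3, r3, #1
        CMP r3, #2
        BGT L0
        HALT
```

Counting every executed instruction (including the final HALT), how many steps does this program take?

after MOV r6, #3: r6=3
after MOV r4, #6: r4=6
after MOV r3, #6: r3=6
after ADD r4, r4, r6: r4=6+3=9
after AND r6, r6, r3: r6=3&6=2
after ADD r4, r4, r3: r4=9+6=15
after SUB r3, r3, #1: r3=6-1=5
CMP r3, #2  (cmp 5,2)
BGT L0: taken
after ADD r4, r4, r6: r4=15+2=17
after AND r6, r6, r3: r6=2&5=0
after ADD r4, r4, r3: r4=17+5=22
after SUB r3, r3, #1: r3=5-1=4
CMP r3, #2  (cmp 4,2)
BGT L0: taken
after ADD r4, r4, r6: r4=22+0=22
after AND r6, r6, r3: r6=0&4=0
after ADD r4, r4, r3: r4=22+4=26
after SUB r3, r3, #1: r3=4-1=3
CMP r3, #2  (cmp 3,2)
BGT L0: taken
after ADD r4, r4, r6: r4=26+0=26
after AND r6, r6, r3: r6=0&3=0
after ADD r4, r4, r3: r4=26+3=29
after SUB r3, r3, #1: r3=3-1=2
CMP r3, #2  (cmp 2,2)
BGT L0: not taken
halt.
Total executed instructions: 28.

28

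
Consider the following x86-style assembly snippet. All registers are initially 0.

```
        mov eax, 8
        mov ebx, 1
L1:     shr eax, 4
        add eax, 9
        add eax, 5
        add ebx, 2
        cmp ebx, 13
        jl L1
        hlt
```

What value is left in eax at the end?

eax=8
ebx=1
eax=8>>4=0
eax=0+9=9
eax=9+5=14
ebx=1+2=3
cmp ebx, 13  (cmp 3,13)
jl L1: taken
eax=14>>4=0
eax=0+9=9
eax=9+5=14
ebx=3+2=5
cmp ebx, 13  (cmp 5,13)
jl L1: taken
eax=14>>4=0
eax=0+9=9
eax=9+5=14
ebx=5+2=7
cmp ebx, 13  (cmp 7,13)
jl L1: taken
eax=14>>4=0
eax=0+9=9
eax=9+5=14
ebx=7+2=9
cmp ebx, 13  (cmp 9,13)
jl L1: taken
eax=14>>4=0
eax=0+9=9
eax=9+5=14
ebx=9+2=11
cmp ebx, 13  (cmp 11,13)
jl L1: taken
eax=14>>4=0
eax=0+9=9
eax=9+5=14
ebx=11+2=13
cmp ebx, 13  (cmp 13,13)
jl L1: not taken
halt.

14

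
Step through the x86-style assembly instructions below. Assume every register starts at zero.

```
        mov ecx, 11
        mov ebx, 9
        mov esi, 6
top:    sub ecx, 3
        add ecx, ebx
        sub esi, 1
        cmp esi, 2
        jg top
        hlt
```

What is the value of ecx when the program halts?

35

mov ecx, 11 → ecx=11
mov ebx, 9 → ebx=9
mov esi, 6 → esi=6
sub ecx, 3 → ecx=11-3=8
add ecx, ebx → ecx=8+9=17
sub esi, 1 → esi=6-1=5
cmp esi, 2  (cmp 5,2)
jg top: taken
sub ecx, 3 → ecx=17-3=14
add ecx, ebx → ecx=14+9=23
sub esi, 1 → esi=5-1=4
cmp esi, 2  (cmp 4,2)
jg top: taken
sub ecx, 3 → ecx=23-3=20
add ecx, ebx → ecx=20+9=29
sub esi, 1 → esi=4-1=3
cmp esi, 2  (cmp 3,2)
jg top: taken
sub ecx, 3 → ecx=29-3=26
add ecx, ebx → ecx=26+9=35
sub esi, 1 → esi=3-1=2
cmp esi, 2  (cmp 2,2)
jg top: not taken
halt.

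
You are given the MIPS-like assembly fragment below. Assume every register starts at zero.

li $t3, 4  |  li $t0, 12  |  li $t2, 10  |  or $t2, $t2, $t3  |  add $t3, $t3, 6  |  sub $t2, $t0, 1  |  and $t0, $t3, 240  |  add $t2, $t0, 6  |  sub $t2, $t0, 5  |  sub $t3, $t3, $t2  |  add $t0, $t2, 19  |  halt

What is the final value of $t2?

-5

after li $t3, 4: $t3=4
after li $t0, 12: $t0=12
after li $t2, 10: $t2=10
after or $t2, $t2, $t3: $t2=10|4=14
after add $t3, $t3, 6: $t3=4+6=10
after sub $t2, $t0, 1: $t2=12-1=11
after and $t0, $t3, 240: $t0=10&240=0
after add $t2, $t0, 6: $t2=0+6=6
after sub $t2, $t0, 5: $t2=0-5=-5
after sub $t3, $t3, $t2: $t3=10-(-5)=15
after add $t0, $t2, 19: $t0=(-5)+19=14
halt.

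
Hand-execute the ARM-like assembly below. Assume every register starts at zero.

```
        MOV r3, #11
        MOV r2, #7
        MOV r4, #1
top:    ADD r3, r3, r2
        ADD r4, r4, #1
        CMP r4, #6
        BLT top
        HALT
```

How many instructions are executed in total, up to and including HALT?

24

after MOV r3, #11: r3=11
after MOV r2, #7: r2=7
after MOV r4, #1: r4=1
after ADD r3, r3, r2: r3=11+7=18
after ADD r4, r4, #1: r4=1+1=2
CMP r4, #6  (cmp 2,6)
BLT top: taken
after ADD r3, r3, r2: r3=18+7=25
after ADD r4, r4, #1: r4=2+1=3
CMP r4, #6  (cmp 3,6)
BLT top: taken
after ADD r3, r3, r2: r3=25+7=32
after ADD r4, r4, #1: r4=3+1=4
CMP r4, #6  (cmp 4,6)
BLT top: taken
after ADD r3, r3, r2: r3=32+7=39
after ADD r4, r4, #1: r4=4+1=5
CMP r4, #6  (cmp 5,6)
BLT top: taken
after ADD r3, r3, r2: r3=39+7=46
after ADD r4, r4, #1: r4=5+1=6
CMP r4, #6  (cmp 6,6)
BLT top: not taken
halt.
Total executed instructions: 24.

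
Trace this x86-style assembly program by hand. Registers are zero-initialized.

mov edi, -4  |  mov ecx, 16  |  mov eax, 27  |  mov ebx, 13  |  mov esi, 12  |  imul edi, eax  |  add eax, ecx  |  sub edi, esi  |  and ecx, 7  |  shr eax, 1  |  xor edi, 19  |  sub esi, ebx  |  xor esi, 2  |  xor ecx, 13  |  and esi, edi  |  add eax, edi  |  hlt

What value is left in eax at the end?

-80

mov edi, -4 → edi=-4
mov ecx, 16 → ecx=16
mov eax, 27 → eax=27
mov ebx, 13 → ebx=13
mov esi, 12 → esi=12
imul edi, eax → edi=(-4)*27=-108
add eax, ecx → eax=27+16=43
sub edi, esi → edi=(-108)-12=-120
and ecx, 7 → ecx=16&7=0
shr eax, 1 → eax=43>>1=21
xor edi, 19 → edi=(-120)^19=-101
sub esi, ebx → esi=12-13=-1
xor esi, 2 → esi=(-1)^2=-3
xor ecx, 13 → ecx=0^13=13
and esi, edi → esi=(-3)&(-101)=-103
add eax, edi → eax=21+(-101)=-80
halt.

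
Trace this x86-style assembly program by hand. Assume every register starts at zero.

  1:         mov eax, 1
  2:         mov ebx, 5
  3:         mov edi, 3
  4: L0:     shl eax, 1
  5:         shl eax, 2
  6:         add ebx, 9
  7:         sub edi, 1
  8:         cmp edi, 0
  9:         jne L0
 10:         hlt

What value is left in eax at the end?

eax=1
ebx=5
edi=3
eax=1<<1=2
eax=2<<2=8
ebx=5+9=14
edi=3-1=2
cmp edi, 0  (cmp 2,0)
jne L0: taken
eax=8<<1=16
eax=16<<2=64
ebx=14+9=23
edi=2-1=1
cmp edi, 0  (cmp 1,0)
jne L0: taken
eax=64<<1=128
eax=128<<2=512
ebx=23+9=32
edi=1-1=0
cmp edi, 0  (cmp 0,0)
jne L0: not taken
halt.

512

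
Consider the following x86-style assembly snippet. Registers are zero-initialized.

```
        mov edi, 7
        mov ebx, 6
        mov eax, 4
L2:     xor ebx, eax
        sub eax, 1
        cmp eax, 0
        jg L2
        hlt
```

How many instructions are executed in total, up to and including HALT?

20

mov edi, 7 → edi=7
mov ebx, 6 → ebx=6
mov eax, 4 → eax=4
xor ebx, eax → ebx=6^4=2
sub eax, 1 → eax=4-1=3
cmp eax, 0  (cmp 3,0)
jg L2: taken
xor ebx, eax → ebx=2^3=1
sub eax, 1 → eax=3-1=2
cmp eax, 0  (cmp 2,0)
jg L2: taken
xor ebx, eax → ebx=1^2=3
sub eax, 1 → eax=2-1=1
cmp eax, 0  (cmp 1,0)
jg L2: taken
xor ebx, eax → ebx=3^1=2
sub eax, 1 → eax=1-1=0
cmp eax, 0  (cmp 0,0)
jg L2: not taken
halt.
Total executed instructions: 20.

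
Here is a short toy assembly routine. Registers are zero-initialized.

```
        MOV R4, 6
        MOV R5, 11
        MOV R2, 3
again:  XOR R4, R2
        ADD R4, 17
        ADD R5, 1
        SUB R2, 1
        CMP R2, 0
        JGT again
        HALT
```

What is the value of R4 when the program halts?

R4=6
R5=11
R2=3
R4=6^3=5
R4=5+17=22
R5=11+1=12
R2=3-1=2
CMP R2, 0  (cmp 2,0)
JGT again: taken
R4=22^2=20
R4=20+17=37
R5=12+1=13
R2=2-1=1
CMP R2, 0  (cmp 1,0)
JGT again: taken
R4=37^1=36
R4=36+17=53
R5=13+1=14
R2=1-1=0
CMP R2, 0  (cmp 0,0)
JGT again: not taken
halt.

53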